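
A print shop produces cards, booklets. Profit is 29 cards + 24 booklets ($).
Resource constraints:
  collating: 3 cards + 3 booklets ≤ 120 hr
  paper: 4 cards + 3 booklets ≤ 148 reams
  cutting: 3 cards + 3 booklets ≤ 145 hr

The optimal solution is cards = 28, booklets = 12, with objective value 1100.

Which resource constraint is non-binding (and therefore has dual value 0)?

cutting

collating: 120/120 (binding)
paper: 148/148 (binding)
cutting: 120/145 (slack 25)
By complementary slackness, a constraint with positive slack has shadow price 0 → cutting.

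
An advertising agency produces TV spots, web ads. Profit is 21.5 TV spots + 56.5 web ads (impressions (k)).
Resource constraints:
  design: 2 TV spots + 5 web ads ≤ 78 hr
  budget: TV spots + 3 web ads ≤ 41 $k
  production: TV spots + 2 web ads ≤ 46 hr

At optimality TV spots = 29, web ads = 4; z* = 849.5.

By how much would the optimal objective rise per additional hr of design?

At the optimum: design uses 78 of 78 (binding); budget uses 41 of 41 (binding); production uses 37 of 46 (slack = 9).
Slack constraints have shadow price 0 (complementary slackness).
The binding rows give the dual system: 2·y_design + 1·y_budget = 21.5 and 5·y_design + 3·y_budget = 56.5.
This yields shadow prices y_design = 8, y_budget = 5.5.
Shadow price of design = 8.

8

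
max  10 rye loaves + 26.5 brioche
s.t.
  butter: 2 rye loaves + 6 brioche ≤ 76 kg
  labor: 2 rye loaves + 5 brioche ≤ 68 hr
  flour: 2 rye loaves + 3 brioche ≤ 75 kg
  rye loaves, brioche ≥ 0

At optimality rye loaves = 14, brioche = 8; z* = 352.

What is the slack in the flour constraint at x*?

flour used = 2·14 + 3·8 = 52; slack = 75 − 52 = 23.

23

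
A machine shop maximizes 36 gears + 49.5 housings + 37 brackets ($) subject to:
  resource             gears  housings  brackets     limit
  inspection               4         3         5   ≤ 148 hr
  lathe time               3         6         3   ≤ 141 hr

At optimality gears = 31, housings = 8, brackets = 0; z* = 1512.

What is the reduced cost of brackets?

Both inspection and lathe time are binding at x*.
The binding rows give the dual system: 4·y_inspection + 3·y_lathe time = 36 and 3·y_inspection + 6·y_lathe time = 49.5.
This yields shadow prices y_inspection = 4.5, y_lathe time = 6.
Reduced cost of brackets: c₃ − yᵀa₃ = 37 − (4.5·5 + 6·3) = 37 − 40.5 = -3.5.

-3.5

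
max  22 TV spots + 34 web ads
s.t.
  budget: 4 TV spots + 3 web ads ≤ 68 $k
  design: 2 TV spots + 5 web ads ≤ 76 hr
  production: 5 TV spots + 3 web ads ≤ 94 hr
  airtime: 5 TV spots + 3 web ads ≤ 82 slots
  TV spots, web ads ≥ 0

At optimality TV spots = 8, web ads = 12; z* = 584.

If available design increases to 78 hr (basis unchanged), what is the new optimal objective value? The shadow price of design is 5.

594

Δb = 2, so new z* = 584 + (5)·(2) = 584 + 10 = 594.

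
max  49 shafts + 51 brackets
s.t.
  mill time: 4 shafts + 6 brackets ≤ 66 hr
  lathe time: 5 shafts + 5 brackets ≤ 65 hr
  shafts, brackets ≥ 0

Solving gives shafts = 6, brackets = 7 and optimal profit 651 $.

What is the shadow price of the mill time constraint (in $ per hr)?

At the optimum: mill time uses 66 of 66 (binding); lathe time uses 65 of 65 (binding).
The binding rows give the dual system: 4·y_mill time + 5·y_lathe time = 49 and 6·y_mill time + 5·y_lathe time = 51.
→ y_mill time = 1 and y_lathe time = 9.
Shadow price of mill time = 1.

1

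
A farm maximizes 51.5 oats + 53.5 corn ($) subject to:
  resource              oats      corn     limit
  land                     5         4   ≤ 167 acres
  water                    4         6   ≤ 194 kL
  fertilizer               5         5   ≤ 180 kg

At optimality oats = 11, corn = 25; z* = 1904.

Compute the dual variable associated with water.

1

At the optimum: land uses 155 of 167 (slack = 12); water uses 194 of 194 (binding); fertilizer uses 180 of 180 (binding).
By complementary slackness, y = 0 for the non-binding constraint.
Dual feasibility on the basic columns requires 4·y_water + 5·y_fertilizer = 51.5, 6·y_water + 5·y_fertilizer = 53.5.
→ y_water = 1 and y_fertilizer = 9.5.
Shadow price of water = 1.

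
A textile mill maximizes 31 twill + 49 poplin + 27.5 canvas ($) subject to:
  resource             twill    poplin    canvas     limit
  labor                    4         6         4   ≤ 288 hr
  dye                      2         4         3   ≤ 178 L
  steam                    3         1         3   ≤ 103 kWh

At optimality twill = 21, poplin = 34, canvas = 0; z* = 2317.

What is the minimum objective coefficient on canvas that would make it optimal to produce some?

At the optimum: labor uses 288 of 288 (binding); dye uses 178 of 178 (binding); steam uses 97 of 103 (slack = 6).
Slack constraints have shadow price 0 (complementary slackness).
The binding rows give the dual system: 4·y_labor + 2·y_dye = 31 and 6·y_labor + 4·y_dye = 49.
→ y_labor = 6.5 and y_dye = 2.5.
canvas enters the basis when its profit ≥ yᵀa₃ = 6.5·4 + 2.5·3 = 33.5.

33.5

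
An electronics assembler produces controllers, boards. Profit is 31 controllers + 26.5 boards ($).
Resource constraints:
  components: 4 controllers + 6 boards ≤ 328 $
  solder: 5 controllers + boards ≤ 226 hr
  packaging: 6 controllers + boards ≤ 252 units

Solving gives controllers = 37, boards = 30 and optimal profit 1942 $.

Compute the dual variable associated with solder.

At the optimum: components uses 328 of 328 (binding); solder uses 215 of 226 (slack = 11); packaging uses 252 of 252 (binding).
Slack constraints have shadow price 0 (complementary slackness).
The binding rows give the dual system: 4·y_components + 6·y_packaging = 31 and 6·y_components + 1·y_packaging = 26.5.
This yields shadow prices y_components = 4, y_packaging = 2.5.
Shadow price of solder = 0.

0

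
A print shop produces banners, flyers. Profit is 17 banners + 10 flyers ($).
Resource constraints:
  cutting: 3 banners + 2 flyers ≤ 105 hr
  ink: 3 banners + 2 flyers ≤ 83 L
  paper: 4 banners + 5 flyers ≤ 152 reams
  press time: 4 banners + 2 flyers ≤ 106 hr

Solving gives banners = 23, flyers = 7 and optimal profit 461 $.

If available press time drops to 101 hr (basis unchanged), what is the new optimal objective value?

451

At the optimum: cutting uses 83 of 105 (slack = 22); ink uses 83 of 83 (binding); paper uses 127 of 152 (slack = 25); press time uses 106 of 106 (binding).
By complementary slackness, y = 0 for the non-binding constraints.
Dual feasibility on the basic columns requires 3·y_ink + 4·y_press time = 17, 2·y_ink + 2·y_press time = 10.
→ y_ink = 3 and y_press time = 2.
Δz = y_press time·Δb = 2 × (-5) = -10, so new z* = 461 − 10 = 451.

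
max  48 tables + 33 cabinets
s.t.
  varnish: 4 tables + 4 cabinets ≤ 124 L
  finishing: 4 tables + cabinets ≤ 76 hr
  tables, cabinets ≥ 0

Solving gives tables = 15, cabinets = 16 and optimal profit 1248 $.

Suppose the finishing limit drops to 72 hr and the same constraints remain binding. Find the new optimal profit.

At the optimum: varnish uses 124 of 124 (binding); finishing uses 76 of 76 (binding).
Dual feasibility on the basic columns requires 4·y_varnish + 4·y_finishing = 48, 4·y_varnish + 1·y_finishing = 33.
→ y_varnish = 7 and y_finishing = 5.
Δz = y_finishing·Δb = 5 × (-4) = -20, so new z* = 1248 − 20 = 1228.

1228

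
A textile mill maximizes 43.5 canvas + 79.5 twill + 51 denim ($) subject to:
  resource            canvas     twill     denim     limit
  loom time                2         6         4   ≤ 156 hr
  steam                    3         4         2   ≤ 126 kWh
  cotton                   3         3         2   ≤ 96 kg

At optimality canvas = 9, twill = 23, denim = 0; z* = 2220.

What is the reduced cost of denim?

Binding: loom time and cotton. Non-binding: steam (7 unused).
Slack constraints have shadow price 0 (complementary slackness).
From A_Bᵀ y = c: 2·y_loom time + 3·y_cotton = 43.5; 6·y_loom time + 3·y_cotton = 79.5.
This yields shadow prices y_loom time = 9, y_cotton = 8.5.
Reduced cost of denim: c₃ − yᵀa₃ = 51 − (9·4 + 8.5·2) = 51 − 53 = -2.

-2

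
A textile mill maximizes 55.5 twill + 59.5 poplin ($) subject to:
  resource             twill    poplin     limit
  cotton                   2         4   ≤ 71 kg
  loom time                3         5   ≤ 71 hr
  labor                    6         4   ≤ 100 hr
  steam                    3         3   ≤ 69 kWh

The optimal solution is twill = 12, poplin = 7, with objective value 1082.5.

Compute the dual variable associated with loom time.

Binding: loom time and labor. Non-binding: cotton (19 unused), steam (12 unused).
Since cotton, steam are not tight, their duals are 0.
Dual feasibility on the basic columns requires 3·y_loom time + 6·y_labor = 55.5, 5·y_loom time + 4·y_labor = 59.5.
→ y_loom time = 7.5 and y_labor = 5.5.
Shadow price of loom time = 7.5.

7.5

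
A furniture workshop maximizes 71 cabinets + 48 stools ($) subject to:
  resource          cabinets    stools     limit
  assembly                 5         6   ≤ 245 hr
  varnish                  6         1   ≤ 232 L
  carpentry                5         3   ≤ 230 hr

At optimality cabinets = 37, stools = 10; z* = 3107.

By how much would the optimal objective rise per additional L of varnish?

6

Binding: assembly and varnish. Non-binding: carpentry (15 unused).
By complementary slackness, y = 0 for the non-binding constraint.
The binding rows give the dual system: 5·y_assembly + 6·y_varnish = 71 and 6·y_assembly + 1·y_varnish = 48.
Solving: y_assembly = 7, y_varnish = 6.
Shadow price of varnish = 6.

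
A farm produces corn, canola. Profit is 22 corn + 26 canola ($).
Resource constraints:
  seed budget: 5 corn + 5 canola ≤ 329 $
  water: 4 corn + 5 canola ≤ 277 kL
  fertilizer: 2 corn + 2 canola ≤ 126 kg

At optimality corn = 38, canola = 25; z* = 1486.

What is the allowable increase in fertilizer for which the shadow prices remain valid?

5.6

Binding constraints: water, fertilizer. The basis is B = [[4,5],[2,2]] with det -2.
Per unit increase in fertilizer, x* moves by d = (2.5, -2).
The basis stays optimal until seed budget becomes binding; allowable increase = 5.6 kg.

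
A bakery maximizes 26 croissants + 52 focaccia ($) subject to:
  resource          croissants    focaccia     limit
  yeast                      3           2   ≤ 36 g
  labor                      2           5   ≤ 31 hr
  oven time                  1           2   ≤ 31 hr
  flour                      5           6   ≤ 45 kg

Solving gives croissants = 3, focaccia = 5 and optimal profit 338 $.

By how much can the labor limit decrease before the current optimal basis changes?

13

Binding constraints: labor, flour. The basis is B = [[2,5],[5,6]] with det -13.
Per unit decrease in labor, x* moves by d = (0.4615, -0.3846).
The basis stays optimal until focaccia reaches 0; allowable decrease = 13 hr.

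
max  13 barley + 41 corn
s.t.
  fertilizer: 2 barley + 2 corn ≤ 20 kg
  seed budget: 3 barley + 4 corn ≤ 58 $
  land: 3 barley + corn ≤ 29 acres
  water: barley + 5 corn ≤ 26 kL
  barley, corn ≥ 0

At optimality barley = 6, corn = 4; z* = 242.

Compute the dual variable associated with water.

At the optimum: fertilizer uses 20 of 20 (binding); seed budget uses 34 of 58 (slack = 24); land uses 22 of 29 (slack = 7); water uses 26 of 26 (binding).
Slack constraints have shadow price 0 (complementary slackness).
Dual feasibility on the basic columns requires 2·y_fertilizer + 1·y_water = 13, 2·y_fertilizer + 5·y_water = 41.
Solving: y_fertilizer = 3, y_water = 7.
Shadow price of water = 7.

7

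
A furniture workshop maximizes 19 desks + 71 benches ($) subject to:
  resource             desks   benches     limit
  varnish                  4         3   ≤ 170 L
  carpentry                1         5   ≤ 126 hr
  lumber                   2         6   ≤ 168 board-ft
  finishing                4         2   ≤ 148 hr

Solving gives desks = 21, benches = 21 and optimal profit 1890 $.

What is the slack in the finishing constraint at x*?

finishing used = 4·21 + 2·21 = 126; slack = 148 − 126 = 22.

22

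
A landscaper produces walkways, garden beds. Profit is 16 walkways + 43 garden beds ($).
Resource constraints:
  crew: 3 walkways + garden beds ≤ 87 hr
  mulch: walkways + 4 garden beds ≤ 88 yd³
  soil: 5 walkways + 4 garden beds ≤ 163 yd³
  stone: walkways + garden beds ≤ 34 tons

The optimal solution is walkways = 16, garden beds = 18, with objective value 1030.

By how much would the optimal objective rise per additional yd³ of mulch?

9

Check each constraint at x*: crew 66/87 (slack 21); mulch 88/88 (tight); soil 152/163 (slack 11); stone 34/34 (tight).
Slack constraints have shadow price 0 (complementary slackness).
From A_Bᵀ y = c: 1·y_mulch + 1·y_stone = 16; 4·y_mulch + 1·y_stone = 43.
This yields shadow prices y_mulch = 9, y_stone = 7.
Shadow price of mulch = 9.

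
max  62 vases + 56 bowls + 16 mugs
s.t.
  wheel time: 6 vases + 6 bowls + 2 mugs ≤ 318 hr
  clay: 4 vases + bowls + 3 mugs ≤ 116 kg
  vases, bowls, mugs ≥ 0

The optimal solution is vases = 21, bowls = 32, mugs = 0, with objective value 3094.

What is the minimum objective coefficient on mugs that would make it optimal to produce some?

24

Check each constraint at x*: wheel time 318/318 (tight); clay 116/116 (tight).
Dual feasibility on the basic columns requires 6·y_wheel time + 4·y_clay = 62, 6·y_wheel time + 1·y_clay = 56.
This yields shadow prices y_wheel time = 9, y_clay = 2.
mugs enters the basis when its profit ≥ yᵀa₃ = 9·2 + 2·3 = 24.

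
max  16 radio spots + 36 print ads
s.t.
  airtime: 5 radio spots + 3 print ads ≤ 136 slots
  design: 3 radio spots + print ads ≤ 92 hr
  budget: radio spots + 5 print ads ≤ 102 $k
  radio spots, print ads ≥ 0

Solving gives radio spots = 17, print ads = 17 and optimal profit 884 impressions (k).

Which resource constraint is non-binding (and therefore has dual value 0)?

design

airtime: 136/136 (binding)
design: 68/92 (slack 24)
budget: 102/102 (binding)
By complementary slackness, a constraint with positive slack has shadow price 0 → design.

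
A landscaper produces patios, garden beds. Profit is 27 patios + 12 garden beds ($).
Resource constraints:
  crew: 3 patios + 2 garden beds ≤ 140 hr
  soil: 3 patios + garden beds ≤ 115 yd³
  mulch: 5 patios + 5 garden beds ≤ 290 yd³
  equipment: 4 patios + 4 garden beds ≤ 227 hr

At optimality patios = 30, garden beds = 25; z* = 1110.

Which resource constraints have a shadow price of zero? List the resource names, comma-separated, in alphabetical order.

equipment, mulch

crew: 140/140 (binding)
soil: 115/115 (binding)
mulch: 275/290 (slack 15)
equipment: 220/227 (slack 7)
By complementary slackness, a constraint with positive slack has shadow price 0 → equipment, mulch.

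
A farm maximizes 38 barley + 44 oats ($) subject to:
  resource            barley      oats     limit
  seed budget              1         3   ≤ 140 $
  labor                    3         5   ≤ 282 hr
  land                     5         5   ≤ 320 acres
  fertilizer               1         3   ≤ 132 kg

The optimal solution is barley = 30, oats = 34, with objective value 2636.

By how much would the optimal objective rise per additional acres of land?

7

Binding: land and fertilizer. Non-binding: seed budget (8 unused), labor (22 unused).
By complementary slackness, y = 0 for the non-binding constraints.
From A_Bᵀ y = c: 5·y_land + 1·y_fertilizer = 38; 5·y_land + 3·y_fertilizer = 44.
This yields shadow prices y_land = 7, y_fertilizer = 3.
Shadow price of land = 7.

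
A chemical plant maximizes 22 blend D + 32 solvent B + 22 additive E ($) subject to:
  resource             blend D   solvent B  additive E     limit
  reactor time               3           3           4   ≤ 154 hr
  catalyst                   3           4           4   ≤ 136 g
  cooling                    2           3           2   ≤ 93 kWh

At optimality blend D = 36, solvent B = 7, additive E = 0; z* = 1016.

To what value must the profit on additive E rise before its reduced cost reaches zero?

24

Check each constraint at x*: reactor time 129/154 (slack 25); catalyst 136/136 (tight); cooling 93/93 (tight).
Since reactor time is not tight, its dual is 0.
From A_Bᵀ y = c: 3·y_catalyst + 2·y_cooling = 22; 4·y_catalyst + 3·y_cooling = 32.
This yields shadow prices y_catalyst = 2, y_cooling = 8.
additive E enters the basis when its profit ≥ yᵀa₃ = 2·4 + 8·2 = 24.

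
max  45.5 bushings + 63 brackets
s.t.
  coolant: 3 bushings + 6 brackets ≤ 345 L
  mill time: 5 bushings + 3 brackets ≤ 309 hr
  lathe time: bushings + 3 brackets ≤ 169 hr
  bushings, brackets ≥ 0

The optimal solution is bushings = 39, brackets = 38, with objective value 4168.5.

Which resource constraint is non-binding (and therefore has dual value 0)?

coolant: 345/345 (binding)
mill time: 309/309 (binding)
lathe time: 153/169 (slack 16)
By complementary slackness, a constraint with positive slack has shadow price 0 → lathe time.

lathe time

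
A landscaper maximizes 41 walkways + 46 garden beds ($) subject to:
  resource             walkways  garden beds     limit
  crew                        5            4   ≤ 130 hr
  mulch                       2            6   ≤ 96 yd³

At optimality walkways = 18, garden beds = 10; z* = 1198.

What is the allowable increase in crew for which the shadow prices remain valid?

Binding constraints: crew, mulch. The basis is B = [[5,4],[2,6]] with det 22.
Per unit increase in crew, x* moves by d = (0.2727, -0.0909).
The basis stays optimal until garden beds reaches 0; allowable increase = 110 hr.

110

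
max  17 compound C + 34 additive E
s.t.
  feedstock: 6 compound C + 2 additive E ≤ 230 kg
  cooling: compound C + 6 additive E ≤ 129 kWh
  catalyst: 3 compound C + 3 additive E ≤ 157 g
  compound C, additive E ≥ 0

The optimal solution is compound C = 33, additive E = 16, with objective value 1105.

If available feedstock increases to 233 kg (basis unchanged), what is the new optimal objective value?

1111

Check each constraint at x*: feedstock 230/230 (tight); cooling 129/129 (tight); catalyst 147/157 (slack 10).
Slack constraints have shadow price 0 (complementary slackness).
Dual feasibility on the basic columns requires 6·y_feedstock + 1·y_cooling = 17, 2·y_feedstock + 6·y_cooling = 34.
Solving: y_feedstock = 2, y_cooling = 5.
Δz = y_feedstock·Δb = 2 × (3) = 6, so new z* = 1105 + 6 = 1111.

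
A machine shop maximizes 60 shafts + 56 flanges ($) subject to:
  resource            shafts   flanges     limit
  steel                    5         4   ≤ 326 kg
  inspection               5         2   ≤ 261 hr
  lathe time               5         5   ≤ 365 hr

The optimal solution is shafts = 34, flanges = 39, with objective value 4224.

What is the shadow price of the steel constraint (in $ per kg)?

4

At the optimum: steel uses 326 of 326 (binding); inspection uses 248 of 261 (slack = 13); lathe time uses 365 of 365 (binding).
Since inspection is not tight, its dual is 0.
The binding rows give the dual system: 5·y_steel + 5·y_lathe time = 60 and 4·y_steel + 5·y_lathe time = 56.
→ y_steel = 4 and y_lathe time = 8.
Shadow price of steel = 4.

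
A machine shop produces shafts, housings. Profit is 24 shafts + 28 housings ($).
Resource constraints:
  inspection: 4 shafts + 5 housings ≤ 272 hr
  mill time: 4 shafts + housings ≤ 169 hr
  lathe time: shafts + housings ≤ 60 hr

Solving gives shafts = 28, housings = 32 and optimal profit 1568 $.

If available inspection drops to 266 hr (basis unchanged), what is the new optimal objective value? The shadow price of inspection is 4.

1544

Δb = -6, so new z* = 1568 + (4)·(-6) = 1568 − 24 = 1544.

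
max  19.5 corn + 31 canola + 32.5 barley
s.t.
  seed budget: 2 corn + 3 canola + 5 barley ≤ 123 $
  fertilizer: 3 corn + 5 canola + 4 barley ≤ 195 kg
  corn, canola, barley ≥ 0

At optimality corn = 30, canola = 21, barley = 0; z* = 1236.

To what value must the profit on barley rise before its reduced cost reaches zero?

Check each constraint at x*: seed budget 123/123 (tight); fertilizer 195/195 (tight).
From A_Bᵀ y = c: 2·y_seed budget + 3·y_fertilizer = 19.5; 3·y_seed budget + 5·y_fertilizer = 31.
Solving: y_seed budget = 4.5, y_fertilizer = 3.5.
barley enters the basis when its profit ≥ yᵀa₃ = 4.5·5 + 3.5·4 = 36.5.

36.5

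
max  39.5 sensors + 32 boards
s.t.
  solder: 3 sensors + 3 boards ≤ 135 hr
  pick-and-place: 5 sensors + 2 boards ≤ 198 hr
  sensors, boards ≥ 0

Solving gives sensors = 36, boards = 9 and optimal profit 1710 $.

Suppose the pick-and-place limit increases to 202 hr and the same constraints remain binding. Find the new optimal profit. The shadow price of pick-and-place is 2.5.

1720

Δb = 4, so new z* = 1710 + (2.5)·(4) = 1710 + 10 = 1720.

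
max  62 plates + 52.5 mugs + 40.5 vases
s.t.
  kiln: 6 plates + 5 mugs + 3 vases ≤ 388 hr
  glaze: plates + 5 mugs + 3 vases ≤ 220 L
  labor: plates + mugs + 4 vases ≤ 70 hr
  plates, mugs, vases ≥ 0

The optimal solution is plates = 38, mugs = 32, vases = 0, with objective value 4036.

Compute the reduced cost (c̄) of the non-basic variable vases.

At the optimum: kiln uses 388 of 388 (binding); glaze uses 198 of 220 (slack = 22); labor uses 70 of 70 (binding).
By complementary slackness, y = 0 for the non-binding constraint.
Dual feasibility on the basic columns requires 6·y_kiln + 1·y_labor = 62, 5·y_kiln + 1·y_labor = 52.5.
Solving: y_kiln = 9.5, y_labor = 5.
Reduced cost of vases: c₃ − yᵀa₃ = 40.5 − (9.5·3 + 5·4) = 40.5 − 48.5 = -8.

-8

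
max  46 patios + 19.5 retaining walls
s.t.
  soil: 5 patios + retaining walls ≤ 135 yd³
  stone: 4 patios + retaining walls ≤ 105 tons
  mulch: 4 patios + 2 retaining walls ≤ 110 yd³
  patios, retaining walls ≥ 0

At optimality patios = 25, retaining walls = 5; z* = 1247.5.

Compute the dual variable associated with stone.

3.5

Check each constraint at x*: soil 130/135 (slack 5); stone 105/105 (tight); mulch 110/110 (tight).
Since soil is not tight, its dual is 0.
From A_Bᵀ y = c: 4·y_stone + 4·y_mulch = 46; 1·y_stone + 2·y_mulch = 19.5.
This yields shadow prices y_stone = 3.5, y_mulch = 8.
Shadow price of stone = 3.5.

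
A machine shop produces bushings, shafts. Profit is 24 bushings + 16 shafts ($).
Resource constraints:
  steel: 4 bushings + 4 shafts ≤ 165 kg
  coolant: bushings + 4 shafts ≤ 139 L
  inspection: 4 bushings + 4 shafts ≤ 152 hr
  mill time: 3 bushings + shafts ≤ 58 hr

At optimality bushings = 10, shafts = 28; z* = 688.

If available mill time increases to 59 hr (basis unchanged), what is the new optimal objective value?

692

Binding: inspection and mill time. Non-binding: steel (13 unused), coolant (17 unused).
By complementary slackness, y = 0 for the non-binding constraints.
Dual feasibility on the basic columns requires 4·y_inspection + 3·y_mill time = 24, 4·y_inspection + 1·y_mill time = 16.
This yields shadow prices y_inspection = 3, y_mill time = 4.
Δz = y_mill time·Δb = 4 × (1) = 4, so new z* = 688 + 4 = 692.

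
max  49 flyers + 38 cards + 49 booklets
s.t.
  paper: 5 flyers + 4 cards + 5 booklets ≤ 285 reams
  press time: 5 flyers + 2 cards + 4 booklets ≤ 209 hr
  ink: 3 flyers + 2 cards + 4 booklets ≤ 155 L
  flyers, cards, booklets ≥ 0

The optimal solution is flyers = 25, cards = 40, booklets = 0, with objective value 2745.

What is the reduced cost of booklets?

At the optimum: paper uses 285 of 285 (binding); press time uses 205 of 209 (slack = 4); ink uses 155 of 155 (binding).
Slack constraints have shadow price 0 (complementary slackness).
From A_Bᵀ y = c: 5·y_paper + 3·y_ink = 49; 4·y_paper + 2·y_ink = 38.
Solving: y_paper = 8, y_ink = 3.
Reduced cost of booklets: c₃ − yᵀa₃ = 49 − (8·5 + 3·4) = 49 − 52 = -3.

-3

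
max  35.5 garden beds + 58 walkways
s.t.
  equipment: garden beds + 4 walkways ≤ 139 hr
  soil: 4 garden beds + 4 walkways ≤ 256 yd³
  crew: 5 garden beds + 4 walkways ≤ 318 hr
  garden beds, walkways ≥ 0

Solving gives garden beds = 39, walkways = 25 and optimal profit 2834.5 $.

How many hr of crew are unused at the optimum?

crew used = 5·39 + 4·25 = 295; slack = 318 − 295 = 23.

23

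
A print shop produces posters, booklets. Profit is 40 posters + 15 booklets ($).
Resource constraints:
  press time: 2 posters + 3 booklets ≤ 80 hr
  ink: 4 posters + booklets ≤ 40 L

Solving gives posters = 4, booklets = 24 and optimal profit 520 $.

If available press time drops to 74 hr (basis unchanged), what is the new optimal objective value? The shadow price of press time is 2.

Δb = -6, so new z* = 520 + (2)·(-6) = 520 − 12 = 508.

508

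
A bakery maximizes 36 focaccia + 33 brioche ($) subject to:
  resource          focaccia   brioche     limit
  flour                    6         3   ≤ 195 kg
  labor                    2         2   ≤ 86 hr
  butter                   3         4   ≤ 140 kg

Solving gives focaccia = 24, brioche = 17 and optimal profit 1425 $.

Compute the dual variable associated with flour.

3

At the optimum: flour uses 195 of 195 (binding); labor uses 82 of 86 (slack = 4); butter uses 140 of 140 (binding).
Since labor is not tight, its dual is 0.
From A_Bᵀ y = c: 6·y_flour + 3·y_butter = 36; 3·y_flour + 4·y_butter = 33.
→ y_flour = 3 and y_butter = 6.
Shadow price of flour = 3.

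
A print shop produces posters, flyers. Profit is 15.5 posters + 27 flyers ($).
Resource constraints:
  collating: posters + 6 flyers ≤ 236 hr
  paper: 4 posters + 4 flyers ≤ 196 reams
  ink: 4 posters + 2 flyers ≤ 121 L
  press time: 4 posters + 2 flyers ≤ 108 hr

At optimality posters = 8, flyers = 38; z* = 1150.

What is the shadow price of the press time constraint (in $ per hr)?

At the optimum: collating uses 236 of 236 (binding); paper uses 184 of 196 (slack = 12); ink uses 108 of 121 (slack = 13); press time uses 108 of 108 (binding).
Since paper, ink are not tight, their duals are 0.
From A_Bᵀ y = c: 1·y_collating + 4·y_press time = 15.5; 6·y_collating + 2·y_press time = 27.
→ y_collating = 3.5 and y_press time = 3.
Shadow price of press time = 3.

3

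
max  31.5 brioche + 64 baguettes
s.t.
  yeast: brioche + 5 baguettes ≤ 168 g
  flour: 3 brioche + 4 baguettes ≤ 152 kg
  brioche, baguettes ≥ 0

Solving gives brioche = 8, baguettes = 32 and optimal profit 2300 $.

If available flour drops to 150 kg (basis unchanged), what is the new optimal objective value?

2283

Both yeast and flour are binding at x*.
Dual feasibility on the basic columns requires 1·y_yeast + 3·y_flour = 31.5, 5·y_yeast + 4·y_flour = 64.
Solving: y_yeast = 6, y_flour = 8.5.
Δz = y_flour·Δb = 8.5 × (-2) = -17, so new z* = 2300 − 17 = 2283.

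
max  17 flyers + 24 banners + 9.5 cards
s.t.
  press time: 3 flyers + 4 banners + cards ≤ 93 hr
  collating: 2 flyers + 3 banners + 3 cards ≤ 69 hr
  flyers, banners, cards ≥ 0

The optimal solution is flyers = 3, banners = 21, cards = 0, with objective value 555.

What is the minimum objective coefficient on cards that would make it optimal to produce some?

15

At the optimum: press time uses 93 of 93 (binding); collating uses 69 of 69 (binding).
Dual feasibility on the basic columns requires 3·y_press time + 2·y_collating = 17, 4·y_press time + 3·y_collating = 24.
This yields shadow prices y_press time = 3, y_collating = 4.
cards enters the basis when its profit ≥ yᵀa₃ = 3·1 + 4·3 = 15.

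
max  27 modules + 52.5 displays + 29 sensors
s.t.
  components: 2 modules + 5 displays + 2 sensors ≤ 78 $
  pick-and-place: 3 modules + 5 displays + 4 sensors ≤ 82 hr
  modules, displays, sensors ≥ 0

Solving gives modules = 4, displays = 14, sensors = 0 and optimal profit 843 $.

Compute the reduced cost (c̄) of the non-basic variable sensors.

-4

At the optimum: components uses 78 of 78 (binding); pick-and-place uses 82 of 82 (binding).
From A_Bᵀ y = c: 2·y_components + 3·y_pick-and-place = 27; 5·y_components + 5·y_pick-and-place = 52.5.
This yields shadow prices y_components = 4.5, y_pick-and-place = 6.
Reduced cost of sensors: c₃ − yᵀa₃ = 29 − (4.5·2 + 6·4) = 29 − 33 = -4.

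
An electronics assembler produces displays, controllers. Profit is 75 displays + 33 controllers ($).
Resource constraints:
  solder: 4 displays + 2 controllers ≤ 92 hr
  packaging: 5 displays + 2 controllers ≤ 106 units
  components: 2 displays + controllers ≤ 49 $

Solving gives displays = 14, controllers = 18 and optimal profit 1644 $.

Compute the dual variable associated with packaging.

Check each constraint at x*: solder 92/92 (tight); packaging 106/106 (tight); components 46/49 (slack 3).
Slack constraints have shadow price 0 (complementary slackness).
The binding rows give the dual system: 4·y_solder + 5·y_packaging = 75 and 2·y_solder + 2·y_packaging = 33.
→ y_solder = 7.5 and y_packaging = 9.
Shadow price of packaging = 9.

9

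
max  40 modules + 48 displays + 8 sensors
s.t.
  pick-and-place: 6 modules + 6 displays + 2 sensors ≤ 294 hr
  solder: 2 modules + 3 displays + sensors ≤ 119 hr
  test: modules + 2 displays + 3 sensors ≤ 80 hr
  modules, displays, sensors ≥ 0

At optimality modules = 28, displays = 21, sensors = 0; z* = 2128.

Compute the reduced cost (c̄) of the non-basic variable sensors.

-8

At the optimum: pick-and-place uses 294 of 294 (binding); solder uses 119 of 119 (binding); test uses 70 of 80 (slack = 10).
By complementary slackness, y = 0 for the non-binding constraint.
Dual feasibility on the basic columns requires 6·y_pick-and-place + 2·y_solder = 40, 6·y_pick-and-place + 3·y_solder = 48.
Solving: y_pick-and-place = 4, y_solder = 8.
Reduced cost of sensors: c₃ − yᵀa₃ = 8 − (4·2 + 8·1) = 8 − 16 = -8.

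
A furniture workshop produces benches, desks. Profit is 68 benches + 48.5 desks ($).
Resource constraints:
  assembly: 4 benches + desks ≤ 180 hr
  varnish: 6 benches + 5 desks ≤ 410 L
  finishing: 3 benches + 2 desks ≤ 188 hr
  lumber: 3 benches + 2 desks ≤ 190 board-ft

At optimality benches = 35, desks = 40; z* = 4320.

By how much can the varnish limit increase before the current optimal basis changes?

8.4

Binding constraints: assembly, varnish. The basis is B = [[4,1],[6,5]] with det 14.
Per unit increase in varnish, x* moves by d = (-0.0714, 0.2857).
The basis stays optimal until finishing becomes binding; allowable increase = 8.4 L.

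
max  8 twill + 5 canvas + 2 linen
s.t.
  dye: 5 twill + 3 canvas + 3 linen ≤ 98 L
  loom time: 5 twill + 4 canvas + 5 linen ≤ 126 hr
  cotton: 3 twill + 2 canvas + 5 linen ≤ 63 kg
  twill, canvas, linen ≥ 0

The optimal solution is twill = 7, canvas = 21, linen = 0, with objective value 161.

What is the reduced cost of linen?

Check each constraint at x*: dye 98/98 (tight); loom time 119/126 (slack 7); cotton 63/63 (tight).
Slack constraints have shadow price 0 (complementary slackness).
The binding rows give the dual system: 5·y_dye + 3·y_cotton = 8 and 3·y_dye + 2·y_cotton = 5.
Solving: y_dye = 1, y_cotton = 1.
Reduced cost of linen: c₃ − yᵀa₃ = 2 − (1·3 + 1·5) = 2 − 8 = -6.

-6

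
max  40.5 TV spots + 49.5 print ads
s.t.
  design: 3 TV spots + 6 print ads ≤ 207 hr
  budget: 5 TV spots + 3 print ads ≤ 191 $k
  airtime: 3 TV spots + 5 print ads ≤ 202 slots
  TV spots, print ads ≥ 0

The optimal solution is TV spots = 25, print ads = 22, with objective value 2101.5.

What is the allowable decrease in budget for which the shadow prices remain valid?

87.5

Binding constraints: design, budget. The basis is B = [[3,6],[5,3]] with det -21.
Per unit decrease in budget, x* moves by d = (-0.2857, 0.1429).
The basis stays optimal until TV spots reaches 0; allowable decrease = 87.5 $k.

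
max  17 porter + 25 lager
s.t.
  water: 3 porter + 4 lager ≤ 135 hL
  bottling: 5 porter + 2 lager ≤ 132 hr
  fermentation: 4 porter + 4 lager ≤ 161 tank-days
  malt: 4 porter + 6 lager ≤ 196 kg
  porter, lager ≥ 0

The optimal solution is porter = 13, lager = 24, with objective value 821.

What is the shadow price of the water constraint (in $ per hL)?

1

At the optimum: water uses 135 of 135 (binding); bottling uses 113 of 132 (slack = 19); fermentation uses 148 of 161 (slack = 13); malt uses 196 of 196 (binding).
By complementary slackness, y = 0 for the non-binding constraints.
Dual feasibility on the basic columns requires 3·y_water + 4·y_malt = 17, 4·y_water + 6·y_malt = 25.
This yields shadow prices y_water = 1, y_malt = 3.5.
Shadow price of water = 1.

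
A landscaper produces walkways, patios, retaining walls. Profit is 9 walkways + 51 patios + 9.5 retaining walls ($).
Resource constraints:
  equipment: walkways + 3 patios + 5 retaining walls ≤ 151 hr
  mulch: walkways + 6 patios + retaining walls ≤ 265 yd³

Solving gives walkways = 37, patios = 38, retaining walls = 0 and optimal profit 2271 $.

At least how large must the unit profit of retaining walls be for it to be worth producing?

At the optimum: equipment uses 151 of 151 (binding); mulch uses 265 of 265 (binding).
From A_Bᵀ y = c: 1·y_equipment + 1·y_mulch = 9; 3·y_equipment + 6·y_mulch = 51.
This yields shadow prices y_equipment = 1, y_mulch = 8.
retaining walls enters the basis when its profit ≥ yᵀa₃ = 1·5 + 8·1 = 13.

13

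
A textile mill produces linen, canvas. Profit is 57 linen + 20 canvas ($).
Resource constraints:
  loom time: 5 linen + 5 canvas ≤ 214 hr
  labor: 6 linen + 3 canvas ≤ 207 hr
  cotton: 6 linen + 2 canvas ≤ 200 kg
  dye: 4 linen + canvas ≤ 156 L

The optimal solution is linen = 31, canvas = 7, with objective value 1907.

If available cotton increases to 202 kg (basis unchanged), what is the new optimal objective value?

1924

At the optimum: loom time uses 190 of 214 (slack = 24); labor uses 207 of 207 (binding); cotton uses 200 of 200 (binding); dye uses 131 of 156 (slack = 25).
By complementary slackness, y = 0 for the non-binding constraints.
From A_Bᵀ y = c: 6·y_labor + 6·y_cotton = 57; 3·y_labor + 2·y_cotton = 20.
→ y_labor = 1 and y_cotton = 8.5.
Δz = y_cotton·Δb = 8.5 × (2) = 17, so new z* = 1907 + 17 = 1924.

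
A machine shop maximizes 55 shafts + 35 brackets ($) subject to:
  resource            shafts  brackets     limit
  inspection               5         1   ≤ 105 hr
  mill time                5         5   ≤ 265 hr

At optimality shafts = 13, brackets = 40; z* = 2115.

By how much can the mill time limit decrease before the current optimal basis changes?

160

Binding constraints: inspection, mill time. The basis is B = [[5,1],[5,5]] with det 20.
Per unit decrease in mill time, x* moves by d = (0.05, -0.25).
The basis stays optimal until brackets reaches 0; allowable decrease = 160 hr.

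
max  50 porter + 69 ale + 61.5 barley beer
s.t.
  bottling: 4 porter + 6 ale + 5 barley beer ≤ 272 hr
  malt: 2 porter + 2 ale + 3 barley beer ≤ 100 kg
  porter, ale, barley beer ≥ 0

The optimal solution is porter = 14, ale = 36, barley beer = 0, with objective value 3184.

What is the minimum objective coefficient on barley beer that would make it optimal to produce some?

Both bottling and malt are binding at x*.
Dual feasibility on the basic columns requires 4·y_bottling + 2·y_malt = 50, 6·y_bottling + 2·y_malt = 69.
Solving: y_bottling = 9.5, y_malt = 6.
barley beer enters the basis when its profit ≥ yᵀa₃ = 9.5·5 + 6·3 = 65.5.

65.5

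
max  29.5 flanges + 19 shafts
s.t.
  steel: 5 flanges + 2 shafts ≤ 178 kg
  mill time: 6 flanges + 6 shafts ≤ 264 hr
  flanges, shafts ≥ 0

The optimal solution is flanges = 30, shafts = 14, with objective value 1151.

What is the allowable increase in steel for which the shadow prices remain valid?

42

Binding constraints: steel, mill time. The basis is B = [[5,2],[6,6]] with det 18.
Per unit increase in steel, x* moves by d = (0.3333, -0.3333).
The basis stays optimal until shafts reaches 0; allowable increase = 42 kg.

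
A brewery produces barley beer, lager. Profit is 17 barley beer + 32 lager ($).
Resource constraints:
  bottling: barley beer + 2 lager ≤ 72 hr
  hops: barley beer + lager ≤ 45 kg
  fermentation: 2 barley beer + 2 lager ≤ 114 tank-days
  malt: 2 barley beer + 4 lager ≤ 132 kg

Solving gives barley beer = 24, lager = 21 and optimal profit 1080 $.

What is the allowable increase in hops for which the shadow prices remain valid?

Binding constraints: hops, malt. The basis is B = [[1,1],[2,4]] with det 2.
Per unit increase in hops, x* moves by d = (2, -1).
The basis stays optimal until fermentation becomes binding; allowable increase = 12 kg.

12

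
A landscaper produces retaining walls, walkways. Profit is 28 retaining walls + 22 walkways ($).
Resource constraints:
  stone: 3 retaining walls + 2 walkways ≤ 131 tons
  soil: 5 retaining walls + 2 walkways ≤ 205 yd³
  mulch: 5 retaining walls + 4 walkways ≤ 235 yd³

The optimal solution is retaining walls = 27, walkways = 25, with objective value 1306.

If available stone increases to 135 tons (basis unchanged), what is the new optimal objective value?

1310

Binding: stone and mulch. Non-binding: soil (20 unused).
Slack constraints have shadow price 0 (complementary slackness).
From A_Bᵀ y = c: 3·y_stone + 5·y_mulch = 28; 2·y_stone + 4·y_mulch = 22.
→ y_stone = 1 and y_mulch = 5.
Δz = y_stone·Δb = 1 × (4) = 4, so new z* = 1306 + 4 = 1310.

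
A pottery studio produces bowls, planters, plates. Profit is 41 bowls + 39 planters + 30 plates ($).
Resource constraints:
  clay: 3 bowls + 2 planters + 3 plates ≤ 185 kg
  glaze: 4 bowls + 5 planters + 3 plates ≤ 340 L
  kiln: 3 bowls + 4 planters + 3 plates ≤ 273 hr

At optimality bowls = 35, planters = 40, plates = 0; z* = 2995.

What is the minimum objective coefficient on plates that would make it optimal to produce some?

36

At the optimum: clay uses 185 of 185 (binding); glaze uses 340 of 340 (binding); kiln uses 265 of 273 (slack = 8).
By complementary slackness, y = 0 for the non-binding constraint.
Dual feasibility on the basic columns requires 3·y_clay + 4·y_glaze = 41, 2·y_clay + 5·y_glaze = 39.
This yields shadow prices y_clay = 7, y_glaze = 5.
plates enters the basis when its profit ≥ yᵀa₃ = 7·3 + 5·3 = 36.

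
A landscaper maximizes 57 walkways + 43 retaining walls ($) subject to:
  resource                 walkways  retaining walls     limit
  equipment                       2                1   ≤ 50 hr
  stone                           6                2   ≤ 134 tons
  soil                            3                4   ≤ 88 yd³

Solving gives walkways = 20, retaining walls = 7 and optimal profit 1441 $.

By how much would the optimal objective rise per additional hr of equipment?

0

Check each constraint at x*: equipment 47/50 (slack 3); stone 134/134 (tight); soil 88/88 (tight).
Slack constraints have shadow price 0 (complementary slackness).
Dual feasibility on the basic columns requires 6·y_stone + 3·y_soil = 57, 2·y_stone + 4·y_soil = 43.
Solving: y_stone = 5.5, y_soil = 8.
Shadow price of equipment = 0.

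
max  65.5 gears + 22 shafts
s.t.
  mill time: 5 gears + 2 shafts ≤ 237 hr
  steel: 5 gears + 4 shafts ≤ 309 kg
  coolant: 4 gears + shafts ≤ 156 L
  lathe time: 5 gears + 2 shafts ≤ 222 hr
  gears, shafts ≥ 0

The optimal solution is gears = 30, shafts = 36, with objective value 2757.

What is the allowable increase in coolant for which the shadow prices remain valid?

21.6

Binding constraints: coolant, lathe time. The basis is B = [[4,1],[5,2]] with det 3.
Per unit increase in coolant, x* moves by d = (0.6667, -1.6667).
The basis stays optimal until shafts reaches 0; allowable increase = 21.6 L.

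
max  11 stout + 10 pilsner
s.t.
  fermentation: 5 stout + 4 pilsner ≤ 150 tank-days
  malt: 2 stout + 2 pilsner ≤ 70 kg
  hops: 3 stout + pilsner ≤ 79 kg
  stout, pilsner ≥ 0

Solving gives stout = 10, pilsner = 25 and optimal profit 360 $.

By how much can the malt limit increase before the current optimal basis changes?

Binding constraints: fermentation, malt. The basis is B = [[5,4],[2,2]] with det 2.
Per unit increase in malt, x* moves by d = (-2, 2.5).
The basis stays optimal until stout reaches 0; allowable increase = 5 kg.

5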